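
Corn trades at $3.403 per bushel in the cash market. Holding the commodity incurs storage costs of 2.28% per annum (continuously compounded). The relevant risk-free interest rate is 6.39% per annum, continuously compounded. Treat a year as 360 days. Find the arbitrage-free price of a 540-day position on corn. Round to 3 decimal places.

$3.876 per bushel

Net carry = r + u − y = 0.0639 + 0.0228 − 0.0000 = 0.0867
F = S·e^((r+u−y)T) = 3.403 · e^(0.0867 × 540/360) = 3.403 · e^0.130050
= 3.403 × 1.138885 = $3.876 per bushel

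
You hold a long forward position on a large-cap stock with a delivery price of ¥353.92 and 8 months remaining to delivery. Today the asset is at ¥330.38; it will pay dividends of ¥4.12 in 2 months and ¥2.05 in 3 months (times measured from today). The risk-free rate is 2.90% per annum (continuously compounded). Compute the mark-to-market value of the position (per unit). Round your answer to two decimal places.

-¥22.90

PV(remaining dividends) I = 4.12·e^(−0.0290·2/12) + 2.05·e^(−0.0290·3/12) = 6.1353
Current forward F = (S − I)·e^(rT) = (330.38 − 6.1353)·e^(0.0290·8/12) = 324.2447 × 1.019521 = 330.5743
Value (long) = (F − K)·e^(−rT) = (330.5743 − 353.92) × 0.980852 = -22.8987
Value = -¥22.90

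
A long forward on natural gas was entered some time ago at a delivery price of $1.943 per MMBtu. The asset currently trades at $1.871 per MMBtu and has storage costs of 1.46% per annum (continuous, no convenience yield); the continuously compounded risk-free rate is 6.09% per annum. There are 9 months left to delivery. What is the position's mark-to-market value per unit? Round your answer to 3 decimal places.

$0.035 per MMBtu

Current fair forward for the remaining 9 months: F = S·e^((r + u)·T), (r + u) = 0.0609 + 0.0146 = 0.0755
F = 1.871 · e^(0.0755 × 9/12) = 1.871 × 1.058259 = 1.9800
Value of long forward = (F − K)·e^(−rT) = (1.9800 − 1.943) · e^(−0.0609·9/12)
= 0.0370 × 0.955352 = 0.035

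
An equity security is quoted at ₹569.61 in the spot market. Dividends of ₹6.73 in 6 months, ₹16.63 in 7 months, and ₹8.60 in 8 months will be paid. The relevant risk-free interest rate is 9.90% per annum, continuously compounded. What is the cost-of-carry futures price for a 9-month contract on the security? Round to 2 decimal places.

PV(dividends) I = 6.73·e^(−0.0990·6/12) + 16.63·e^(−0.0990·7/12) + 8.60·e^(−0.0990·8/12)
I = 6.4050 + 15.6968 + 8.0507 = 30.1525
F = (S − I)·e^(rT) = (569.61 − 30.1525) · e^(0.0990·9/12)
= 539.4575 · e^0.074250 = 539.4575 × 1.077076 = ₹581.04

₹581.04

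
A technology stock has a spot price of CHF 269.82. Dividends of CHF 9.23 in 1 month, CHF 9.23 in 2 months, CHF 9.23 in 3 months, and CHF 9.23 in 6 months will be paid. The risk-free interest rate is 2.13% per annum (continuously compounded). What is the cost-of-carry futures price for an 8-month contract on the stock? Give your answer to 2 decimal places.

CHF 236.43

PV(dividends) I = 9.23·e^(−0.0213·1/12) + 9.23·e^(−0.0213·2/12) + 9.23·e^(−0.0213·3/12) + 9.23·e^(−0.0213·6/12)
I = 9.2136 + 9.1973 + 9.1810 + 9.1322 = 36.7241
F = (S − I)·e^(rT) = (269.82 − 36.7241) · e^(0.0213·8/12)
= 233.0959 · e^0.014200 = 233.0959 × 1.014301 = CHF 236.43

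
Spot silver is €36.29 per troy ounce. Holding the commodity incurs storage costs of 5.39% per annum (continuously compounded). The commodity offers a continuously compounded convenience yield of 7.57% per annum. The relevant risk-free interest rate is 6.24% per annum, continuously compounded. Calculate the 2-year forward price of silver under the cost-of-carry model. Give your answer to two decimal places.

Net carry = r + u − y = 0.0624 + 0.0539 − 0.0757 = 0.0406
F = S·e^((r+u−y)T) = 36.29 · e^(0.0406 × 2) = 36.29 · e^0.081200
= 36.29 × 1.084588 = €39.36 per troy ounce

€39.36 per troy ounce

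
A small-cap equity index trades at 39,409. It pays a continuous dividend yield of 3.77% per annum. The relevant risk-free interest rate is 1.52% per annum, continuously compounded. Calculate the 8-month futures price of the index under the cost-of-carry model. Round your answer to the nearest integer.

F = S·e^((r − q)T) = 39409 · e^((0.0152 − 0.0377) × 8/12)
= 39409 · e^-0.015000 = 39409 × 0.985112
F = 38,822

38,822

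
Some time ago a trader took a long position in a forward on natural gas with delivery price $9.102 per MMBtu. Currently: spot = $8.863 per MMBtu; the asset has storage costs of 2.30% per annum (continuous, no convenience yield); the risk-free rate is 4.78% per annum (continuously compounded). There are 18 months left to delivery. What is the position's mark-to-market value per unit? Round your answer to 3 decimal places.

$0.702 per MMBtu

Current fair forward for the remaining 18 months: F = S·e^((r + u)·T), (r + u) = 0.0478 + 0.0230 = 0.0708
F = 8.863 · e^(0.0708 × 18/12) = 8.863 × 1.112044 = 9.8560
Value of long forward = (F − K)·e^(−rT) = (9.8560 − 9.102) · e^(−0.0478·18/12)
= 0.7540 × 0.930810 = 0.702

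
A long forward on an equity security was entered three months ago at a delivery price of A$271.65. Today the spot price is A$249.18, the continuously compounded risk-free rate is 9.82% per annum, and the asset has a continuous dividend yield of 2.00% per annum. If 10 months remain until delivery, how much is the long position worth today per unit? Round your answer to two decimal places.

-A$5.24

Current fair forward for the remaining 10 months: F = S·e^((r − q)·T), (r − q) = 0.0982 − 0.0200 = 0.0782
F = 249.18 · e^(0.0782 × 10/12) = 249.18 × 1.067337 = 265.9590
Value of long forward = (F − K)·e^(−rT) = (265.9590 − 271.65) · e^(−0.0982·10/12)
= -5.6910 × 0.921426 = -5.24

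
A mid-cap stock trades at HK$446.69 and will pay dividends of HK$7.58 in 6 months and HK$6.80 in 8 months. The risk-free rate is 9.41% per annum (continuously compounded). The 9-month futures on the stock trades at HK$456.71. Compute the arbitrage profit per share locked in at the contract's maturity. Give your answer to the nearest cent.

HK$8.03 per share

PV(dividends) I = 7.58·e^(−0.0941·6/12) + 6.80·e^(−0.0941·8/12) = 13.6181
Fair futures F* = (S − I)·e^(rT) = (446.69 − 13.6181)·e^0.070575 = 433.0719 × 1.073125 = 464.7403
Market HK$456.71 < fair 464.7403: forward underpriced → reverse cash-and-carry (short the stock, invest proceeds at r, pay the dividends, go long the forward).
Profit at T = |F_mkt − F*| = |456.71 − 464.7403| = HK$8.03 per share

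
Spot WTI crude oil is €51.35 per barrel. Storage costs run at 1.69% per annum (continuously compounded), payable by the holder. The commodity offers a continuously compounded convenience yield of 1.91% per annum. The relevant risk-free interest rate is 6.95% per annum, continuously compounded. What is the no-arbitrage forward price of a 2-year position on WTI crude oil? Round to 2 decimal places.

€58.75 per barrel

Net carry = r + u − y = 0.0695 + 0.0169 − 0.0191 = 0.0673
F = S·e^((r+u−y)T) = 51.35 · e^(0.0673 × 2) = 51.35 · e^0.134600
= 51.35 × 1.144079 = €58.75 per barrel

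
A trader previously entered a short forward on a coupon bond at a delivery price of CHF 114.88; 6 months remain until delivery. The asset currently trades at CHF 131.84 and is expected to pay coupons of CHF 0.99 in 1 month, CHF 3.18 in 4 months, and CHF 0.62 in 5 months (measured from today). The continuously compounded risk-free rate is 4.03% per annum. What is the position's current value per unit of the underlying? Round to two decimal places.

PV(remaining coupons) I = 0.99·e^(−0.0403·1/12) + 3.18·e^(−0.0403·4/12) + 0.62·e^(−0.0403·5/12) = 4.7339
Current forward F = (S − I)·e^(rT) = (131.84 − 4.7339)·e^(0.0403·6/12) = 127.1061 × 1.020354 = 129.6932
Value (long) = (F − K)·e^(−rT) = (129.6932 − 114.88) × 0.980052 = 14.5177
Short position value = −(long value) = -CHF 14.52

-CHF 14.52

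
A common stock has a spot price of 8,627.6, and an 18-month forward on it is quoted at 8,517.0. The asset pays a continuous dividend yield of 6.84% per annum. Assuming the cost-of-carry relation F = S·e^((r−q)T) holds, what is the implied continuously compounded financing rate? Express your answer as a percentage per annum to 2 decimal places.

From F = S·e^((r−q)T): (r − q) = ln(F/S)/T
ln(8517.0/8627.6) = ln(0.987181) = -0.012902
(r − q) = -0.012902 / (18/12) = -0.008601
r = ln(F/S)/T + q = -0.008601 + 0.0684 = 0.059799
r = 5.98%

5.98%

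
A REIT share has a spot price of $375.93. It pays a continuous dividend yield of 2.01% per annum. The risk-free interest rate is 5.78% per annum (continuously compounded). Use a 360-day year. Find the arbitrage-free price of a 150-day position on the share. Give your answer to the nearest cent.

F = S·e^((r − q)T) = 375.93 · e^((0.0578 − 0.0201) × 150/360)
= 375.93 · e^0.015708 = 375.93 × 1.015832
F = $381.88

$381.88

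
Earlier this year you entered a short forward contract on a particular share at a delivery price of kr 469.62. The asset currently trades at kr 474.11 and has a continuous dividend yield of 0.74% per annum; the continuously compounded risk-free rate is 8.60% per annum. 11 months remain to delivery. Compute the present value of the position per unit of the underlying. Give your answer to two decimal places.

-kr 36.88

Current fair forward for the remaining 11 months: F = S·e^((r − q)·T), (r − q) = 0.0860 − 0.0074 = 0.0786
F = 474.11 · e^(0.0786 × 11/12) = 474.11 × 1.074709 = 509.5303
Value of long forward = (F − K)·e^(−rT) = (509.5303 − 469.62) · e^(−0.0860·11/12)
= 39.9103 × 0.924194 = 36.88
Short position value = −(long value) = -kr 36.88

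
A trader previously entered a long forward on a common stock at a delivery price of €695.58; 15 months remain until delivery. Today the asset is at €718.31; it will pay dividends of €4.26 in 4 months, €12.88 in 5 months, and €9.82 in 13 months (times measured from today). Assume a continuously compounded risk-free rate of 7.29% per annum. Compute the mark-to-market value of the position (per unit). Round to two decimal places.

€57.59

PV(remaining dividends) I = 4.26·e^(−0.0729·4/12) + 12.88·e^(−0.0729·5/12) + 9.82·e^(−0.0729·13/12) = 25.7267
Current forward F = (S − I)·e^(rT) = (718.31 − 25.7267)·e^(0.0729·15/12) = 692.5833 × 1.095406 = 758.6599
Value (long) = (F − K)·e^(−rT) = (758.6599 − 695.58) × 0.912904 = 57.5859
Value = €57.59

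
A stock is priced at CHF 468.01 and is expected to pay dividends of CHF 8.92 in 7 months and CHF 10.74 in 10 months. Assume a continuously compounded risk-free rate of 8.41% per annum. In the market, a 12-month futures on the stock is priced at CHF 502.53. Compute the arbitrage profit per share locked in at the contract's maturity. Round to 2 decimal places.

PV(dividends) I = 8.92·e^(−0.0841·7/12) + 10.74·e^(−0.0841·10/12) = 18.5060
Fair futures F* = (S − I)·e^(rT) = (468.01 − 18.5060)·e^0.084100 = 449.5040 × 1.087738 = 488.9426
Market CHF 502.53 > fair 488.9426: forward overpriced → cash-and-carry (borrow at r, buy the stock and collect the dividends, short the forward).
Profit at T = |F_mkt − F*| = |502.53 − 488.9426| = CHF 13.59 per share

CHF 13.59 per share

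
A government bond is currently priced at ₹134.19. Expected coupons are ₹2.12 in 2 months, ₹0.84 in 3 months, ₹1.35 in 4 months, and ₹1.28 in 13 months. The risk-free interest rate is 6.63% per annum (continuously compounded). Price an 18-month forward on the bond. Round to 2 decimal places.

PV(coupons) I = 2.12·e^(−0.0663·2/12) + 0.84·e^(−0.0663·3/12) + 1.35·e^(−0.0663·4/12) + 1.28·e^(−0.0663·13/12)
I = 2.0967 + 0.8262 + 1.3205 + 1.1913 = 5.4347
F = (S − I)·e^(rT) = (134.19 − 5.4347) · e^(0.0663·18/12)
= 128.7553 · e^0.099450 = 128.7553 × 1.104563 = ₹142.22

₹142.22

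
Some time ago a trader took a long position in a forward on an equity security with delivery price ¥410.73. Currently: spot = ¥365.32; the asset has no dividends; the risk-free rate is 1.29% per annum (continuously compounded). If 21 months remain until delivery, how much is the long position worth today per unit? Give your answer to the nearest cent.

-¥36.24

Current fair forward for the remaining 21 months: F = S·e^(r·T), r = 0.0129
F = 365.32 · e^(0.0129 × 21/12) = 365.32 × 1.022832 = 373.6610
Value of long forward = (F − K)·e^(−rT) = (373.6610 − 410.73) · e^(−0.0129·21/12)
= -37.0690 × 0.977678 = -36.24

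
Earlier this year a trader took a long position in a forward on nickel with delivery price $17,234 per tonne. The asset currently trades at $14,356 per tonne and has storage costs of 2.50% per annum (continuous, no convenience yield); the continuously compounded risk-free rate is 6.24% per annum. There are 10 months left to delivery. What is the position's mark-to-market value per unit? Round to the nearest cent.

-$1702.51 per tonne

Current fair forward for the remaining 10 months: F = S·e^((r + u)·T), (r + u) = 0.0624 + 0.0250 = 0.0874
F = 14356 · e^(0.0874 × 10/12) = 14356 × 1.07555126 = 15440.6139
Value of long forward = (F − K)·e^(−rT) = (15440.6139 − 17234) · e^(−0.0624·10/12)
= -1793.3861 × 0.94932887 = -1702.51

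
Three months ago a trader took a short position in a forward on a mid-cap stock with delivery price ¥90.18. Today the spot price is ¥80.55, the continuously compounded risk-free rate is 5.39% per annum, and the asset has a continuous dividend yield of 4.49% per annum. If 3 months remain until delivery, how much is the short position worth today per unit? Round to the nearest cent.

Current fair forward for the remaining 3 months: F = S·e^((r − q)·T), (r − q) = 0.0539 − 0.0449 = 0.0090
F = 80.55 · e^(0.0090 × 3/12) = 80.55 × 1.002253 = 80.7315
Value of long forward = (F − K)·e^(−rT) = (80.7315 − 90.18) · e^(−0.0539·3/12)
= -9.4485 × 0.986615 = -9.32
Short position value = −(long value) = ¥9.32

¥9.32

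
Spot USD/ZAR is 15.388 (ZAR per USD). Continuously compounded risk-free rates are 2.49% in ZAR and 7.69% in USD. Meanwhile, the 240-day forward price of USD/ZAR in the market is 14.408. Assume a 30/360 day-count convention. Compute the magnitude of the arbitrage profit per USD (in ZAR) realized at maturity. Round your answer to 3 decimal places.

0.456 per USD (in ZAR)

Fair forward: F* = S·e^(carry·T), with carry = (r_ZAR − r_USD) = 0.0249 − 0.0769 = -0.0520
F* = 15.388 · e^(-0.0520 × 240/360) = 15.388 · e^-0.034667 = 15.388 × 0.965927 = 14.8637
Market 14.408 < fair 14.8637: forward underpriced → reverse cash-and-carry (short spot, go long the forward).
At maturity, profit = |F_mkt − F*| = |14.408 − 14.8637| = 0.456 per USD (in ZAR)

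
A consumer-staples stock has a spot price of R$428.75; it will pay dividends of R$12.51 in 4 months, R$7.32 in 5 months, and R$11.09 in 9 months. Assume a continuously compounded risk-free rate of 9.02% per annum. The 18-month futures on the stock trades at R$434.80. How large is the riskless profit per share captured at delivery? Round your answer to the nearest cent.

PV(dividends) I = 12.51·e^(−0.0902·4/12) + 7.32·e^(−0.0902·5/12) + 11.09·e^(−0.0902·9/12) = 29.5540
Fair futures F* = (S − I)·e^(rT) = (428.75 − 29.5540)·e^0.135300 = 399.1960 × 1.144880 = 457.0315
Market R$434.80 < fair 457.0315: forward underpriced → reverse cash-and-carry (short the stock, invest proceeds at r, pay the dividends, go long the forward).
Profit at T = |F_mkt − F*| = |434.80 − 457.0315| = R$22.23 per share

R$22.23 per share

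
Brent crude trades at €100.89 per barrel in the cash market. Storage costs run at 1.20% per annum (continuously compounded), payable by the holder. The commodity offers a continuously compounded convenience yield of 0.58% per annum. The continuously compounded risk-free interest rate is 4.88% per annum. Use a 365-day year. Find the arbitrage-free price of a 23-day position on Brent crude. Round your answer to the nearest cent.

€101.24 per barrel

Net carry = r + u − y = 0.0488 + 0.0120 − 0.0058 = 0.0550
F = S·e^((r+u−y)T) = 100.89 · e^(0.0550 × 23/365) = 100.89 · e^0.003466
= 100.89 × 1.003472 = €101.24 per barrel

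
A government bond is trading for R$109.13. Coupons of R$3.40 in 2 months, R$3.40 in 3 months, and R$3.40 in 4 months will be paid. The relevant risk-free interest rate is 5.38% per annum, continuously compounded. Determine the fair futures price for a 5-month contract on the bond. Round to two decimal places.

PV(coupons) I = 3.40·e^(−0.0538·2/12) + 3.40·e^(−0.0538·3/12) + 3.40·e^(−0.0538·4/12)
I = 3.3696 + 3.3546 + 3.3396 = 10.0638
F = (S − I)·e^(rT) = (109.13 − 10.0638) · e^(0.0538·5/12)
= 99.0662 · e^0.022417 = 99.0662 × 1.022670 = R$101.31

R$101.31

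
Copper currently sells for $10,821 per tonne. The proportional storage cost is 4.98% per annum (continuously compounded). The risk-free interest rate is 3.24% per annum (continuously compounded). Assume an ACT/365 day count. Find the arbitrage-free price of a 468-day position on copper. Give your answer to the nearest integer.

$12,024 per tonne

Net carry = r + u − y = 0.0324 + 0.0498 − 0.0000 = 0.0822
F = S·e^((r+u−y)T) = 10821 · e^(0.0822 × 468/365) = 10821 · e^0.105396
= 10821 × 1.111151 = $12,024 per tonne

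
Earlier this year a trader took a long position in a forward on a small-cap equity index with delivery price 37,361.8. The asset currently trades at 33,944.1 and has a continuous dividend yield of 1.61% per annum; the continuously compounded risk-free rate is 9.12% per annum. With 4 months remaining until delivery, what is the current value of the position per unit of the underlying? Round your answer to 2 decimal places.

Current fair forward for the remaining 4 months: F = S·e^((r − q)·T), (r − q) = 0.0912 − 0.0161 = 0.0751
F = 33944.1 · e^(0.0751 × 4/12) = 33944.1 × 1.02534930 = 34804.5592
Value of long forward = (F − K)·e^(−rT) = (34804.5592 − 37361.8) · e^(−0.0912·4/12)
= -2557.2408 × 0.97005743 = -2480.67

-2480.67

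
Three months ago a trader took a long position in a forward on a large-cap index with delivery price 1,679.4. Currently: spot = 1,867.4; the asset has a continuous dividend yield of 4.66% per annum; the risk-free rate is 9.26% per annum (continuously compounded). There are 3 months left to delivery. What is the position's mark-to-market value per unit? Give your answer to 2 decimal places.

204.80

Current fair forward for the remaining 3 months: F = S·e^((r − q)·T), (r − q) = 0.0926 − 0.0466 = 0.0460
F = 1867.4 · e^(0.0460 × 3/12) = 1867.4 × 1.01156638 = 1888.9991
Value of long forward = (F − K)·e^(−rT) = (1888.9991 − 1679.4) · e^(−0.0926·3/12)
= 209.5991 × 0.97711591 = 204.80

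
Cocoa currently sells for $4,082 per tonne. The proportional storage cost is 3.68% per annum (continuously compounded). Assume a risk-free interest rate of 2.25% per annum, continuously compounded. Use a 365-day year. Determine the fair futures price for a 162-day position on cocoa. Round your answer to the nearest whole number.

$4,191 per tonne

Net carry = r + u − y = 0.0225 + 0.0368 − 0.0000 = 0.0593
F = S·e^((r+u−y)T) = 4082 · e^(0.0593 × 162/365) = 4082 · e^0.026319
= 4082 × 1.026668 = $4,191 per tonne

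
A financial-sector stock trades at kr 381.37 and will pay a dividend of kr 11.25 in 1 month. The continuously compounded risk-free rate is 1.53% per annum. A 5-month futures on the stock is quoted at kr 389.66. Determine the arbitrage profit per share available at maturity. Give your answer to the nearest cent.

kr 17.16 per share

PV(dividends) I = 11.25·e^(−0.0153·1/12) = 11.2357
Fair futures F* = (S − I)·e^(rT) = (381.37 − 11.2357)·e^0.006375 = 370.1343 × 1.006395 = 372.5013
Market kr 389.66 > fair 372.5013: forward overpriced → cash-and-carry (borrow at r, buy the stock and collect the dividends, short the forward).
Profit at T = |F_mkt − F*| = |389.66 − 372.5013| = kr 17.16 per share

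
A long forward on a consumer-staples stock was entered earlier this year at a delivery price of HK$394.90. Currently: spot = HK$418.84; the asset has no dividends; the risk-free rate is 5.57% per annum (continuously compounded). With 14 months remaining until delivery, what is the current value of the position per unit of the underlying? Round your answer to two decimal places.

Current fair forward for the remaining 14 months: F = S·e^(r·T), r = 0.0557
F = 418.84 · e^(0.0557 × 14/12) = 418.84 × 1.067141 = 446.9613
Value of long forward = (F − K)·e^(−rT) = (446.9613 − 394.90) · e^(−0.0557·14/12)
= 52.0613 × 0.937083 = 48.79

HK$48.79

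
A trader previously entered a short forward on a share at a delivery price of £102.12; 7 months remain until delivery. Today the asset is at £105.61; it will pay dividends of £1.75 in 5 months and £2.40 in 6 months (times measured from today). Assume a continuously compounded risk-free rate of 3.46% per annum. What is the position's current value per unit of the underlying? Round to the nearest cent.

PV(remaining dividends) I = 1.75·e^(−0.0346·5/12) + 2.40·e^(−0.0346·6/12) = 4.0838
Current forward F = (S − I)·e^(rT) = (105.61 − 4.0838)·e^(0.0346·7/12) = 101.5262 × 1.020388 = 103.5961
Value (long) = (F − K)·e^(−rT) = (103.5961 − 102.12) × 0.980019 = 1.4466
Short position value = −(long value) = -£1.45

-£1.45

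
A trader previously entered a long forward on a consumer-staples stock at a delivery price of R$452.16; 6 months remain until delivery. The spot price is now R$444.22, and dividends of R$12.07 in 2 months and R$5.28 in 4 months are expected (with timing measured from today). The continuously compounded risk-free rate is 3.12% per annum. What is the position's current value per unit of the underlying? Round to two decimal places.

-R$18.17

PV(remaining dividends) I = 12.07·e^(−0.0312·2/12) + 5.28·e^(−0.0312·4/12) = 17.2328
Current forward F = (S − I)·e^(rT) = (444.22 − 17.2328)·e^(0.0312·6/12) = 426.9872 × 1.015722 = 433.7003
Value (long) = (F − K)·e^(−rT) = (433.7003 − 452.16) × 0.984521 = -18.1740
Value = -R$18.17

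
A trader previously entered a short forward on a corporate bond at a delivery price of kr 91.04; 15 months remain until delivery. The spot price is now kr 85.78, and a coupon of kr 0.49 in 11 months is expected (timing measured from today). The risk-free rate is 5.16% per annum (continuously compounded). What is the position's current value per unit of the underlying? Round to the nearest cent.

PV(remaining coupons) I = 0.49·e^(−0.0516·11/12) = 0.4674
Current forward F = (S − I)·e^(rT) = (85.78 − 0.4674)·e^(0.0516·15/12) = 85.3126 × 1.066626 = 90.9966
Value (long) = (F − K)·e^(−rT) = (90.9966 − 91.04) × 0.937536 = -0.0407
Short position value = −(long value) = kr 0.04

kr 0.04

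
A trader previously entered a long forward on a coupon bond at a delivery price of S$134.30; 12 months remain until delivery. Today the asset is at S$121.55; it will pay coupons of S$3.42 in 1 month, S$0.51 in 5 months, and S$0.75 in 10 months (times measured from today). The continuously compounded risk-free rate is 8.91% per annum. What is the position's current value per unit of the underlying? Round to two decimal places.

-S$5.88

PV(remaining coupons) I = 3.42·e^(−0.0891·1/12) + 0.51·e^(−0.0891·5/12) + 0.75·e^(−0.0891·10/12) = 4.5824
Current forward F = (S − I)·e^(rT) = (121.55 − 4.5824)·e^(0.0891·12/12) = 116.9676 × 1.093190 = 127.8678
Value (long) = (F − K)·e^(−rT) = (127.8678 − 134.30) × 0.914754 = -5.8839
Value = -S$5.88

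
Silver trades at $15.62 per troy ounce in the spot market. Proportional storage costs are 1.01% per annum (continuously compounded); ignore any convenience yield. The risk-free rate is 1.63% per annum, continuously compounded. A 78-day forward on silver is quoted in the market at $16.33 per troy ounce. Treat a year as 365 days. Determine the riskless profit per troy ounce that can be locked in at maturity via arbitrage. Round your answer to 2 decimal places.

Fair forward: F* = S·e^(carry·T), with carry = (r + u) = 0.0163 + 0.0101 = 0.0264
F* = 15.62 · e^(0.0264 × 78/365) = 15.62 · e^0.005642 = 15.62 × 1.005658 = $15.7084
Market $16.33 > fair $15.7084: forward overpriced → cash-and-carry (buy spot, short the forward).
At maturity, profit = |F_mkt − F*| = |16.33 − 15.7084| = $0.62 per troy ounce

$0.62 per troy ounce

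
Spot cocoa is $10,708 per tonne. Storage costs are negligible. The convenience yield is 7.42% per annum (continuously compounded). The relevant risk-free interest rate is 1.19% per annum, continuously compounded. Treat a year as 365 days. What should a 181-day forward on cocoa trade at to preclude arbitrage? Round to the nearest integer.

Net carry = r + u − y = 0.0119 + 0.0000 − 0.0742 = -0.0623
F = S·e^((r+u−y)T) = 10708 · e^(-0.0623 × 181/365) = 10708 · e^-0.030894
= 10708 × 0.969578 = $10,382 per tonne

$10,382 per tonne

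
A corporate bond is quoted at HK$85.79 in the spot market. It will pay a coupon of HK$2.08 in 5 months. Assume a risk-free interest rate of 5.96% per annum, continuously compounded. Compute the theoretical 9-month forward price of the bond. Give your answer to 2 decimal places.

HK$87.59

PV(coupons) I = 2.08·e^(−0.0596·5/12)
I = 2.0290
F = (S − I)·e^(rT) = (85.79 − 2.0290) · e^(0.0596·9/12)
= 83.7610 · e^0.044700 = 83.7610 × 1.045714 = HK$87.59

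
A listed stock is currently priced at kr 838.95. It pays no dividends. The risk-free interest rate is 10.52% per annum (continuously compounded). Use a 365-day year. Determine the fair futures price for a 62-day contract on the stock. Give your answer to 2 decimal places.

kr 854.08

F = S·e^(rT) = 838.95 · e^(0.1052 × 62/365)
= 838.95 · e^0.017870 = 838.95 × 1.018031
F = kr 854.08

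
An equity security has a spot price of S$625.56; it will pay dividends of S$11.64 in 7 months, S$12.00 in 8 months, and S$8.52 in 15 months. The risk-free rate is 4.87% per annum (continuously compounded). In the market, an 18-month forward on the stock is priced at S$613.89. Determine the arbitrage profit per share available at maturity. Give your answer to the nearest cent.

S$25.78 per share

PV(dividends) I = 11.64·e^(−0.0487·7/12) + 12.00·e^(−0.0487·8/12) + 8.52·e^(−0.0487·15/12) = 30.9475
Fair forward F* = (S − I)·e^(rT) = (625.56 − 30.9475)·e^0.073050 = 594.6125 × 1.075784 = 639.6746
Market S$613.89 < fair 639.6746: forward underpriced → reverse cash-and-carry (short the stock, invest proceeds at r, pay the dividends, go long the forward).
Profit at T = |F_mkt − F*| = |613.89 − 639.6746| = S$25.78 per share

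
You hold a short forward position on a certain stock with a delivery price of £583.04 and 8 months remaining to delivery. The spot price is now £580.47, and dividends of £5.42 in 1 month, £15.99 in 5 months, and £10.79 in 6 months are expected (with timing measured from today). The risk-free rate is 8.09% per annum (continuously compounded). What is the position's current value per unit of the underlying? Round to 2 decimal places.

£3.16

PV(remaining dividends) I = 5.42·e^(−0.0809·1/12) + 15.99·e^(−0.0809·5/12) + 10.79·e^(−0.0809·6/12) = 31.2058
Current forward F = (S − I)·e^(rT) = (580.47 − 31.2058)·e^(0.0809·8/12) = 549.2642 × 1.055414 = 579.7011
Value (long) = (F − K)·e^(−rT) = (579.7011 − 583.04) × 0.947495 = -3.1636
Short position value = −(long value) = £3.16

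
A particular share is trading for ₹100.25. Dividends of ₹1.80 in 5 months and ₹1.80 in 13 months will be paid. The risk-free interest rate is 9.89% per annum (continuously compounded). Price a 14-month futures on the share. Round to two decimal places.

PV(dividends) I = 1.80·e^(−0.0989·5/12) + 1.80·e^(−0.0989·13/12)
I = 1.7273 + 1.6171 = 3.3444
F = (S − I)·e^(rT) = (100.25 − 3.3444) · e^(0.0989·14/12)
= 96.9056 · e^0.115383 = 96.9056 × 1.122303 = ₹108.76

₹108.76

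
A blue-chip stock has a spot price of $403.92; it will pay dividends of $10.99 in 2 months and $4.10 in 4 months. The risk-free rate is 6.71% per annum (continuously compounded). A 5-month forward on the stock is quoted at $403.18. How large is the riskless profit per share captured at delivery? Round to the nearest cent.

PV(dividends) I = 10.99·e^(−0.0671·2/12) + 4.10·e^(−0.0671·4/12) = 14.8771
Fair forward F* = (S − I)·e^(rT) = (403.92 − 14.8771)·e^0.027958 = 389.0429 × 1.028352 = 400.0730
Market $403.18 > fair 400.0730: forward overpriced → cash-and-carry (borrow at r, buy the stock and collect the dividends, short the forward).
Profit at T = |F_mkt − F*| = |403.18 − 400.0730| = $3.11 per share

$3.11 per share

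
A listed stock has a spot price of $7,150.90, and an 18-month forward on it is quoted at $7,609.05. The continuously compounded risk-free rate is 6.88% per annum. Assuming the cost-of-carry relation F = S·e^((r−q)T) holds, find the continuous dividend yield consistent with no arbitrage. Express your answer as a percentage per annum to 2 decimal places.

From F = S·e^((r−q)T): (r − q) = ln(F/S)/T
ln(7609.05/7150.90) = ln(1.064069) = 0.062100
(r − q) = 0.062100 / (18/12) = 0.041400
q = r − ln(F/S)/T = 0.0688 − 0.041400 = 0.027400
q = 2.74%

2.74%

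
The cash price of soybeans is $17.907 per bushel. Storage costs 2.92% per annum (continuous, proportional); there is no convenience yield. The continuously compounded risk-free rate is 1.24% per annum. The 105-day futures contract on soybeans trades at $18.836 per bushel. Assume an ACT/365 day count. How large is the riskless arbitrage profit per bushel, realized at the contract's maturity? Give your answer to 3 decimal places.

$0.713 per bushel

Fair futures: F* = S·e^(carry·T), with carry = (r + u) = 0.0124 + 0.0292 = 0.0416
F* = 17.907 · e^(0.0416 × 105/365) = 17.907 · e^0.011967 = 17.907 × 1.012039 = $18.1226
Market $18.836 > fair $18.1226: forward overpriced → cash-and-carry (buy spot, short the forward).
At maturity, profit = |F_mkt − F*| = |18.836 − 18.1226| = $0.713 per bushel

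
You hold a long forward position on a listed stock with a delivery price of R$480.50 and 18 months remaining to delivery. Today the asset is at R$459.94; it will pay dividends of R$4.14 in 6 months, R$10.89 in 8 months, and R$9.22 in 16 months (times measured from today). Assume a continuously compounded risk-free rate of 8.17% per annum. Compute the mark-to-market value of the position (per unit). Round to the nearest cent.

PV(remaining dividends) I = 4.14·e^(−0.0817·6/12) + 10.89·e^(−0.0817·8/12) + 9.22·e^(−0.0817·16/12) = 22.5554
Current forward F = (S − I)·e^(rT) = (459.94 − 22.5554)·e^(0.0817·18/12) = 437.3846 × 1.130376 = 494.4091
Value (long) = (F − K)·e^(−rT) = (494.4091 − 480.50) × 0.884662 = 12.3049
Value = R$12.30

R$12.30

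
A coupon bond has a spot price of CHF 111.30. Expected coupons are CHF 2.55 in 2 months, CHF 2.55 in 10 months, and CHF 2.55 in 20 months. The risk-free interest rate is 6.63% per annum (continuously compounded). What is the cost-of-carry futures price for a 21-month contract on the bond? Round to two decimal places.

PV(coupons) I = 2.55·e^(−0.0663·2/12) + 2.55·e^(−0.0663·10/12) + 2.55·e^(−0.0663·20/12)
I = 2.5220 + 2.4129 + 2.2832 = 7.2181
F = (S − I)·e^(rT) = (111.30 − 7.2181) · e^(0.0663·21/12)
= 104.0819 · e^0.116025 = 104.0819 × 1.123024 = CHF 116.89

CHF 116.89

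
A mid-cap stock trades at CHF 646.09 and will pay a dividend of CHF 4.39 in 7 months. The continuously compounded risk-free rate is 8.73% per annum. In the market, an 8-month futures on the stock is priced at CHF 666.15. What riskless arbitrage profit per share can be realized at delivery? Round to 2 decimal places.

CHF 14.24 per share

PV(dividends) I = 4.39·e^(−0.0873·7/12) = 4.1720
Fair futures F* = (S − I)·e^(rT) = (646.09 − 4.1720)·e^0.058200 = 641.9180 × 1.059927 = 680.3862
Market CHF 666.15 < fair 680.3862: forward underpriced → reverse cash-and-carry (short the stock, invest proceeds at r, pay the dividends, go long the forward).
Profit at T = |F_mkt − F*| = |666.15 − 680.3862| = CHF 14.24 per share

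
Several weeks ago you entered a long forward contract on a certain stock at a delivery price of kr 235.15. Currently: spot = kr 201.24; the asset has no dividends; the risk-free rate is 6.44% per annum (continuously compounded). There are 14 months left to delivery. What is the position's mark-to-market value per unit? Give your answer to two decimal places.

-kr 16.89

Current fair forward for the remaining 14 months: F = S·e^(r·T), r = 0.0644
F = 201.24 · e^(0.0644 × 14/12) = 201.24 × 1.078028 = 216.9424
Value of long forward = (F − K)·e^(−rT) = (216.9424 − 235.15) · e^(−0.0644·14/12)
= -18.2076 × 0.927620 = -16.89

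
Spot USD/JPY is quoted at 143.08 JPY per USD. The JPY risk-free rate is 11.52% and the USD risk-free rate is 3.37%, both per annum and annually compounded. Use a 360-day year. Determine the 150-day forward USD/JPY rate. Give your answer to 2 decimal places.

By covered interest parity, F = S · (1+r_JPY)^T / (1+r_USD)^T
= 143.08 × 1.046479 / 1.013906 = 143.08 × 1.032126
F = 147.68 JPY per USD

147.68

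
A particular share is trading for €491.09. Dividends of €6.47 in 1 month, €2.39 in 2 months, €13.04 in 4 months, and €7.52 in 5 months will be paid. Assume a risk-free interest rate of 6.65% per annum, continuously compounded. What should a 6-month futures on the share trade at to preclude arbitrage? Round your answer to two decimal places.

PV(dividends) I = 6.47·e^(−0.0665·1/12) + 2.39·e^(−0.0665·2/12) + 13.04·e^(−0.0665·4/12) + 7.52·e^(−0.0665·5/12)
I = 6.4342 + 2.3637 + 12.7541 + 7.3145 = 28.8665
F = (S − I)·e^(rT) = (491.09 − 28.8665) · e^(0.0665·6/12)
= 462.2235 · e^0.033250 = 462.2235 × 1.033809 = €477.85

€477.85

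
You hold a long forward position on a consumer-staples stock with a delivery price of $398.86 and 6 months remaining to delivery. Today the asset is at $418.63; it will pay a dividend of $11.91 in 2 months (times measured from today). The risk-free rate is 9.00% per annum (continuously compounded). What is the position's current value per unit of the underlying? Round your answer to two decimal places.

$25.59

PV(remaining dividends) I = 11.91·e^(−0.0900·2/12) = 11.7327
Current forward F = (S − I)·e^(rT) = (418.63 − 11.7327)·e^(0.0900·6/12) = 406.8973 × 1.046028 = 425.6260
Value (long) = (F − K)·e^(−rT) = (425.6260 − 398.86) × 0.955997 = 25.5882
Value = $25.59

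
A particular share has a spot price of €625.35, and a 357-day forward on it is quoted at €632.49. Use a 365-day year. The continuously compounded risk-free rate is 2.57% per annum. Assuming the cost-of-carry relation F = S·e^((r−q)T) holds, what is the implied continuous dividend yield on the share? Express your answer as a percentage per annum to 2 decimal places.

From F = S·e^((r−q)T): (r − q) = ln(F/S)/T
ln(632.49/625.35) = ln(1.011418) = 0.011353
(r − q) = 0.011353 / (357/365) = 0.011607
q = r − ln(F/S)/T = 0.0257 − 0.011607 = 0.014093
q = 1.41%

1.41%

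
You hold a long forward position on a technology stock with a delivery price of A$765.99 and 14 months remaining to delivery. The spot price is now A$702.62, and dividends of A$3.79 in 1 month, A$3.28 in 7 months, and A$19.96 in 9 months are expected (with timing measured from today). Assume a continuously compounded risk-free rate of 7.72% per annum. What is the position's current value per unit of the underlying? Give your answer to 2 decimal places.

PV(remaining dividends) I = 3.79·e^(−0.0772·1/12) + 3.28·e^(−0.0772·7/12) + 19.96·e^(−0.0772·9/12) = 25.7384
Current forward F = (S − I)·e^(rT) = (702.62 − 25.7384)·e^(0.0772·14/12) = 676.8816 × 1.094247 = 740.6757
Value (long) = (F − K)·e^(−rT) = (740.6757 − 765.99) × 0.913870 = -23.1340
Value = -A$23.13

-A$23.13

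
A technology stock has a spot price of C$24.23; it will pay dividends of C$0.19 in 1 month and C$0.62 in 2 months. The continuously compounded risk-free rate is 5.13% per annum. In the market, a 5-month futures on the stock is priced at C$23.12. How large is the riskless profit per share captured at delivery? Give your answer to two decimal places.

C$0.81 per share

PV(dividends) I = 0.19·e^(−0.0513·1/12) + 0.62·e^(−0.0513·2/12) = 0.8039
Fair futures F* = (S − I)·e^(rT) = (24.23 − 0.8039)·e^0.021375 = 23.4261 × 1.021605 = 23.9322
Market C$23.12 < fair 23.9322: forward underpriced → reverse cash-and-carry (short the stock, invest proceeds at r, pay the dividends, go long the forward).
Profit at T = |F_mkt − F*| = |23.12 − 23.9322| = C$0.81 per share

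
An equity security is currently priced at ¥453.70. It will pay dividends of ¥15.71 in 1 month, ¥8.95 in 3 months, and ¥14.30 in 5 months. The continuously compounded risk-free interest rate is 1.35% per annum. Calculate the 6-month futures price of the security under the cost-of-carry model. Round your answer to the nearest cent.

¥417.68

PV(dividends) I = 15.71·e^(−0.0135·1/12) + 8.95·e^(−0.0135·3/12) + 14.30·e^(−0.0135·5/12)
I = 15.6923 + 8.9198 + 14.2198 = 38.8319
F = (S − I)·e^(rT) = (453.70 − 38.8319) · e^(0.0135·6/12)
= 414.8681 · e^0.006750 = 414.8681 × 1.006773 = ¥417.68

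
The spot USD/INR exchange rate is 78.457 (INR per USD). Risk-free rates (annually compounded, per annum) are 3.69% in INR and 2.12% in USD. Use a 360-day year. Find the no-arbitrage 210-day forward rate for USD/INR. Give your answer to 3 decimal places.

79.158

By covered interest parity, F = S · (1+r_INR)^T / (1+r_USD)^T
= 78.457 × 1.021362 / 1.012313 = 78.457 × 1.008939
F = 79.158 INR per USD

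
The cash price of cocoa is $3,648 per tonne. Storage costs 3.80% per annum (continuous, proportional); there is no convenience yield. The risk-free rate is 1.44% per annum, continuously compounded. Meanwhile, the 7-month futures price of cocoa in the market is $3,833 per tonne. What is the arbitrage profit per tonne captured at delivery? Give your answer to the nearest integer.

Fair futures: F* = S·e^(carry·T), with carry = (r + u) = 0.0144 + 0.0380 = 0.0524
F* = 3648 · e^(0.0524 × 7/12) = 3648 · e^0.030567 = 3648 × 1.031039 = $3761.2303
Market $3833 > fair $3761.2303: forward overpriced → cash-and-carry (buy spot, short the forward).
At maturity, profit = |F_mkt − F*| = |3833 − 3761.2303| = $72 per tonne

$72 per tonne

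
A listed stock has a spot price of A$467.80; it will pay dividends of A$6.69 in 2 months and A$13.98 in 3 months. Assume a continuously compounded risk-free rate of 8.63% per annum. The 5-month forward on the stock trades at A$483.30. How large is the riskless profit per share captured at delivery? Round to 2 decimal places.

PV(dividends) I = 6.69·e^(−0.0863·2/12) + 13.98·e^(−0.0863·3/12) = 20.2761
Fair forward F* = (S − I)·e^(rT) = (467.80 − 20.2761)·e^0.035958 = 447.5239 × 1.036612 = 463.9086
Market A$483.30 > fair 463.9086: forward overpriced → cash-and-carry (borrow at r, buy the stock and collect the dividends, short the forward).
Profit at T = |F_mkt − F*| = |483.30 − 463.9086| = A$19.39 per share

A$19.39 per share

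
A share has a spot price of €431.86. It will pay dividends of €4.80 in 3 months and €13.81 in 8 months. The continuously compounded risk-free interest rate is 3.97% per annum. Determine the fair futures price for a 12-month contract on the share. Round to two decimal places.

PV(dividends) I = 4.80·e^(−0.0397·3/12) + 13.81·e^(−0.0397·8/12)
I = 4.7526 + 13.4493 = 18.2019
F = (S − I)·e^(rT) = (431.86 − 18.2019) · e^(0.0397·12/12)
= 413.6581 · e^0.039700 = 413.6581 × 1.040499 = €430.41

€430.41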